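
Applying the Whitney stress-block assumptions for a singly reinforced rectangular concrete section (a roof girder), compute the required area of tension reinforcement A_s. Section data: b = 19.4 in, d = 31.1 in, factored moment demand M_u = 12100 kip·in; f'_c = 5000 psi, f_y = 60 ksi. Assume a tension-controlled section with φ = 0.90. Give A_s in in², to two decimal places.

A_s ≈ 7.94 in²

M_n = M_u/φ = 12100/0.90 = 13444.4 kip·in.
From M_n = 0.85 f'_c a b (d − a/2):
a = d − √(d² − 2M_n/(0.85 f'_c b)) = 31.1 − √(31.1² − 2 × 13444.4/(0.85 × 5 × 19.4)) = 5.780 in.
A_s = 0.85 f'_c a b / f_y = 0.85 × 5 × 5.780 × 19.4 / 60 = 7.943 in².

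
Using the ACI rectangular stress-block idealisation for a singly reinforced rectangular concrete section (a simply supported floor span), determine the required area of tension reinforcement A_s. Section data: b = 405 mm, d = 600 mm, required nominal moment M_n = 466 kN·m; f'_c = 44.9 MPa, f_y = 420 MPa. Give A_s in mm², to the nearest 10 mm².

A_s ≈ 1930 mm²

With M_n = 0.85 f'_c a b (d − a/2), solve the quadratic for a:
a = d − √(d² − 2M_n/(0.85 f'_c b)) = 600 − √(600² − 2 × 466×10⁶/(0.85 × 44.9 × 405)) = 52.55 mm.
A_s = 0.85 f'_c a b / f_y = 0.85 × 44.9 × 52.55 × 405 / 420 = 1933.9 mm².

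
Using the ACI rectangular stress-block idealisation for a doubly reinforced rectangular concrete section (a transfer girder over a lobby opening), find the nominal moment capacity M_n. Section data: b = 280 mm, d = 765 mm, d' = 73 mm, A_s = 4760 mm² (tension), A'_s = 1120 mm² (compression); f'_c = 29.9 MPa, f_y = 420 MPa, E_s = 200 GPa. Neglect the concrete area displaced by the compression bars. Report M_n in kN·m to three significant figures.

Assume both tension and compression steel yield.
Net tension couple steel: A_s − A'_s = 3640 mm².
a = (A_s − A'_s) f_y / (0.85 f'_c b) = 1528800/(0.85 × 29.9 × 280) = 214.83 mm.
c = a/β₁ = 214.83/0.836 = 256.97 mm; ε'_s = 0.003(c − d')/c = 0.0021 ≥ f_y/E_s = 0.0021, so compression steel does yield.
M_n = (A_s − A'_s) f_y (d − a/2) + A'_s f_y (d − d') = [1528800 × (765 − 107.415) + 470400 × (765 − 73)] × 10⁻⁶ = 1005.32 + 325.52 = 1330.84 kN·m.

M_n ≈ 1330 kN·m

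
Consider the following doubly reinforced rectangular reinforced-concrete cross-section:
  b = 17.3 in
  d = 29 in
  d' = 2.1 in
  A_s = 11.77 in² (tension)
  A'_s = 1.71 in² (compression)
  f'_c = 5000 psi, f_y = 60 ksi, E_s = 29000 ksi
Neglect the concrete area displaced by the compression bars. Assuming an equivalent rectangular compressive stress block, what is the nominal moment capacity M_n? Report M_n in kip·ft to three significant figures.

M_n ≈ 1480 kip·ft

Assume both steels yield.
a = (A_s − A'_s) f_y/(0.85 f'_c b) = (11.77 − 1.71) × 60/(0.85 × 5 × 17.3) = 8.209 in.
c = a/β₁ = 8.209/0.8 = 10.261 in; ε'_s = 0.003(c − d')/c = 0.0024 ≥ ε_y = 0.0021, so the compression steel yields.
M_n = (A_s − A'_s) f_y (d − a/2) + A'_s f_y (d − d') = 603.6 × (29 − 4.1045) + 102.6 × (29 − 2.1) = 15026.9 + 2759.9 = 17786.8 kip·in = 17786.8/12 = 1482.23 kip·ft.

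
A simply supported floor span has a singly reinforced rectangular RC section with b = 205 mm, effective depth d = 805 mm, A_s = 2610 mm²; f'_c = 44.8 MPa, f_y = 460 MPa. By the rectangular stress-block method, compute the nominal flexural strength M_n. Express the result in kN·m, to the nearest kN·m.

T = A_s f_y = 2610 × 460 = 1200600 N = 1200.6 kN.
From C = T: a = T/(0.85 f'_c b) = 1200600/(0.85 × 44.8 × 205) = 153.80 mm.
M_n = T(d − a/2) = 1200.6 kN × (805 − 76.9) mm = 874.16 kN·m.

M_n ≈ 874 kN·m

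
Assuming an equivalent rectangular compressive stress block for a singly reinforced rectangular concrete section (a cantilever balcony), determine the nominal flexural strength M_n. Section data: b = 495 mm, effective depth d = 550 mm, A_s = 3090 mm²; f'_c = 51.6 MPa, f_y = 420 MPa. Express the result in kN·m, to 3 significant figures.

T = A_s f_y = 3090 × 420 = 1297800 N = 1297.8 kN.
From C = T: a = T/(0.85 f'_c b) = 1297800/(0.85 × 51.6 × 495) = 59.78 mm.
M_n = T(d − a/2) = 1297.8 kN × (550 − 29.89) mm = 675.00 kN·m.

M_n ≈ 675 kN·m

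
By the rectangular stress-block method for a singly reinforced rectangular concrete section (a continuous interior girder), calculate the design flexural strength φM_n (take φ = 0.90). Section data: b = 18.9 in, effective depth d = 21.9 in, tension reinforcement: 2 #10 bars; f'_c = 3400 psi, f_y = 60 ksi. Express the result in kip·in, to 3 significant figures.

φM_n ≈ 2810 kip·in

A_s = 2 × 1.27 = 2.54 in².
T = A_s f_y = 2.54 × 60 = 152.4 kips.
a = T/(0.85 f'_c b) = 152.4/(0.85 × 3.4 × 18.9) = 2.790 in.
M_n = T(d − a/2) = 152.4 × (21.9 − 1.395) = 3125.0 kip·in.
φM_n = 0.90 × 3125.0 = 2812.5 kip·in.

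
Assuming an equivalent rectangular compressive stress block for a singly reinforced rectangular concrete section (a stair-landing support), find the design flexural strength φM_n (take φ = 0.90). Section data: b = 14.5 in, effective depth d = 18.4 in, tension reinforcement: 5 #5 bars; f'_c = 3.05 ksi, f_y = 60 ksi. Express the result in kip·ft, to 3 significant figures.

φM_n ≈ 120 kip·ft

A_s = 5 × 0.31 = 1.55 in².
T = A_s f_y = 1.55 × 60 = 93 kips.
a = T/(0.85 f'_c b) = 93/(0.85 × 3.05 × 14.5) = 2.474 in.
M_n = T(d − a/2) = 93 × (18.4 − 1.237) = 1596.2 kip·in = 1596.2/12 = 133.02 kip·ft.
φM_n = 0.90 × 133.02 = 119.72 kip·ft.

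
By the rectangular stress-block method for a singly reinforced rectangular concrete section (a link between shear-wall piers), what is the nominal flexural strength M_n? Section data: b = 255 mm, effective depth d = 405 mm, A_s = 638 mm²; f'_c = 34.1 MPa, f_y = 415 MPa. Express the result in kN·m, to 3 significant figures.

T = A_s f_y = 638 × 415 = 264770 N = 264.77 kN.
From C = T: a = T/(0.85 f'_c b) = 264770/(0.85 × 34.1 × 255) = 35.82 mm.
M_n = T(d − a/2) = 264.77 kN × (405 − 17.91) mm = 102.49 kN·m.

M_n ≈ 102 kN·m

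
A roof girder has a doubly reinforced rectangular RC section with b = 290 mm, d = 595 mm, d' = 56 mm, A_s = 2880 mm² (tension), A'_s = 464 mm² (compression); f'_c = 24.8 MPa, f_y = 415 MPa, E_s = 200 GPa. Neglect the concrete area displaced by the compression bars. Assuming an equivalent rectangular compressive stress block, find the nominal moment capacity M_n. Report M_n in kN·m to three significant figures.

M_n ≈ 618 kN·m

Assume both tension and compression steel yield.
Net tension couple steel: A_s − A'_s = 2416 mm².
a = (A_s − A'_s) f_y / (0.85 f'_c b) = 1002640/(0.85 × 24.8 × 290) = 164.01 mm.
c = a/β₁ = 164.01/0.85 = 192.95 mm; ε'_s = 0.003(c − d')/c = 0.0021 ≥ f_y/E_s = 0.0021, so compression steel does yield.
M_n = (A_s − A'_s) f_y (d − a/2) + A'_s f_y (d − d') = [1002640 × (595 − 82.005) + 192560 × (595 − 56)] × 10⁻⁶ = 514.35 + 103.79 = 618.14 kN·m.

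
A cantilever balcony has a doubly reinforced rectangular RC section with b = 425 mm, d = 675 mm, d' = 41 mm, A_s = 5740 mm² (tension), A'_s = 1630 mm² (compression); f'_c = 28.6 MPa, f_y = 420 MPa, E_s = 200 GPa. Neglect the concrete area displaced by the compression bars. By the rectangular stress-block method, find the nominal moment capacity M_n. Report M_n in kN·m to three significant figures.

Assume both tension and compression steel yield.
Net tension couple steel: A_s − A'_s = 4110 mm².
a = (A_s − A'_s) f_y / (0.85 f'_c b) = 1726200/(0.85 × 28.6 × 425) = 167.08 mm.
c = a/β₁ = 167.08/0.846 = 197.49 mm; ε'_s = 0.003(c − d')/c = 0.0024 ≥ f_y/E_s = 0.0021, so compression steel does yield.
M_n = (A_s − A'_s) f_y (d − a/2) + A'_s f_y (d − d') = [1726200 × (675 − 83.54) + 684600 × (675 − 41)] × 10⁻⁶ = 1020.98 + 434.04 = 1455.02 kN·m.

M_n ≈ 1460 kN·m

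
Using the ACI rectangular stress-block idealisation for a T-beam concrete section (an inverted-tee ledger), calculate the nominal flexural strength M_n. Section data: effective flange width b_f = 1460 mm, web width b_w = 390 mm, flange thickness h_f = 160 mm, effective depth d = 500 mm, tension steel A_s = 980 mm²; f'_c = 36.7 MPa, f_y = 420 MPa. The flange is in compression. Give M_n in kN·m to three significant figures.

M_n ≈ 204 kN·m

Tension: T = A_s f_y = 980 × 420 = 411600 N.
Try a within the flange: a = T/(0.85 f'_c b_f) = 411600/(0.85 × 36.7 × 1460) = 9.04 mm.
Since a = 9.04 ≤ h_f = 160 mm, the stress block lies entirely in the flange; analyse as a rectangular beam of width b_f.
M_n = T(d − a/2) = 411600 × (500 − 4.52) = 203.94 × 10⁶ N·mm.
M_n = 203.94 kN·m.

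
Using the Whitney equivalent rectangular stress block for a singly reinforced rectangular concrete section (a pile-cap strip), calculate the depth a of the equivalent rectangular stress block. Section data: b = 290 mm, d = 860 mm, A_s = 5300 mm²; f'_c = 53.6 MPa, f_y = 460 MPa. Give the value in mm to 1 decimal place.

T = A_s f_y = 5300 × 460 = 2438000 N = 2438 kN.
Setting C = 0.85 f'_c a b equal to T: a = 2438000/(0.85 × 53.6 × 290) = 184.5 mm.

a ≈ 184.5 mm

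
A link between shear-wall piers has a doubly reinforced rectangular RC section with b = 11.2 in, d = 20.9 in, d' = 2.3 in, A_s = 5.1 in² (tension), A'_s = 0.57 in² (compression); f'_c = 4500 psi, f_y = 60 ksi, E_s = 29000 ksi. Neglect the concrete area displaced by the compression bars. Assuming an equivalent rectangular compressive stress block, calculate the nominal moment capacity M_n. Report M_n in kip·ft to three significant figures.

Assume both steels yield.
a = (A_s − A'_s) f_y/(0.85 f'_c b) = (5.1 − 0.57) × 60/(0.85 × 4.5 × 11.2) = 6.345 in.
c = a/β₁ = 6.345/0.825 = 7.691 in; ε'_s = 0.003(c − d')/c = 0.0021 ≥ ε_y = 0.0021, so the compression steel yields.
M_n = (A_s − A'_s) f_y (d − a/2) + A'_s f_y (d − d') = 271.8 × (20.9 − 3.1725) + 34.2 × (20.9 − 2.3) = 4818.3 + 636.1 = 5454.4 kip·in = 5454.4/12 = 454.53 kip·ft.

M_n ≈ 455 kip·ft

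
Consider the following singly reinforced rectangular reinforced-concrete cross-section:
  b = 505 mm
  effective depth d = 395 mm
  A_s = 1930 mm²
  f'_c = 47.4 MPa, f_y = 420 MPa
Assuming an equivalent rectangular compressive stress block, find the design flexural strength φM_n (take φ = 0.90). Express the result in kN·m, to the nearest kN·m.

φM_n ≈ 274 kN·m

T = A_s f_y = 1930 × 420 = 810600 N = 810.6 kN.
From C = T: a = T/(0.85 f'_c b) = 810600/(0.85 × 47.4 × 505) = 39.84 mm.
M_n = T(d − a/2) = 810.6 kN × (395 − 19.92) mm = 304.04 kN·m.
φM_n = 0.90 × 304.04 = 273.64 kN·m.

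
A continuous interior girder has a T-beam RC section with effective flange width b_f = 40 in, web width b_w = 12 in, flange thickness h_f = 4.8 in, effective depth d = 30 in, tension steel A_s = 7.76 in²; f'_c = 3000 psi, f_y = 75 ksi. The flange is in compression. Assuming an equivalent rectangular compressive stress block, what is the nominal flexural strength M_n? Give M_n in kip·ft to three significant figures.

M_n ≈ 1310 kip·ft

Tension: T = A_s f_y = 7.76 × 75 = 582 kips.
Try a within the flange: a = T/(0.85 f'_c b_f) = 582/(0.85 × 3 × 40) = 5.706 in.
a = 5.706 > h_f = 4.8 in: the block extends into the web. Split into flange-overhang and web parts.
C_f = 0.85 f'_c (b_f − b_w) h_f = 0.85 × 3 × (40 − 12) × 4.8 = 342.7 kips.
Remaining web compression depth: a_w = (T − C_f)/(0.85 f'_c b_w) = (582 − 342.7)/(0.85 × 3 × 12) = 7.820 in.
M_n = C_f(d − h_f/2) + (T − C_f)(d − a_w/2) = 342.7 × (30 − 2.4) + 239.3 × (30 − 3.91) = 9458.5 + 6243.3 = 15701.8 kip·in.
M_n = 15701.8/12 = 1308.48 kip·ft.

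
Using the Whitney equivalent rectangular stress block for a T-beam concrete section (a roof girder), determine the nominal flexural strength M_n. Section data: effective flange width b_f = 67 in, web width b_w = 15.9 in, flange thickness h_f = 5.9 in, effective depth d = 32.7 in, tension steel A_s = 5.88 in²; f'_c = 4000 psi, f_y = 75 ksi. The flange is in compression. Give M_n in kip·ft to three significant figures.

Tension: T = A_s f_y = 5.88 × 75 = 441 kips.
Try a within the flange: a = T/(0.85 f'_c b_f) = 441/(0.85 × 4 × 67) = 1.936 in.
Since a = 1.936 ≤ h_f = 5.9 in, the stress block lies entirely in the flange; analyse as a rectangular beam of width b_f.
M_n = T(d − a/2) = 441 × (32.7 − 0.968) = 13993.8 kip·in.
M_n = 13993.8/12 = 1166.15 kip·ft.

M_n ≈ 1170 kip·ft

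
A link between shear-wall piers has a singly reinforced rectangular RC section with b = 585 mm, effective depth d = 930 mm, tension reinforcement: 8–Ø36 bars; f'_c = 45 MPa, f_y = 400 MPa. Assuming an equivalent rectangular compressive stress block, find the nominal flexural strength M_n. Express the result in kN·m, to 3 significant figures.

M_n ≈ 2790 kN·m

A_s = 8 × 1018 = 8144 mm².
T = A_s f_y = 8144 × 400 = 3257600 N = 3257.6 kN.
From C = T: a = T/(0.85 f'_c b) = 3257600/(0.85 × 45 × 585) = 145.58 mm.
M_n = T(d − a/2) = 3257.6 kN × (930 − 72.79) mm = 2792.45 kN·m.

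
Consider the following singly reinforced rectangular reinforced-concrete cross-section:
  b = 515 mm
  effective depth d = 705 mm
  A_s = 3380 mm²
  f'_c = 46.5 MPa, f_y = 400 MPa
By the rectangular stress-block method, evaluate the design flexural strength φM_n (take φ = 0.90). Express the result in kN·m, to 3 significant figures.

T = A_s f_y = 3380 × 400 = 1352000 N = 1352 kN.
From C = T: a = T/(0.85 f'_c b) = 1352000/(0.85 × 46.5 × 515) = 66.42 mm.
M_n = T(d − a/2) = 1352 kN × (705 − 33.21) mm = 908.26 kN·m.
φM_n = 0.90 × 908.26 = 817.43 kN·m.

φM_n ≈ 817 kN·m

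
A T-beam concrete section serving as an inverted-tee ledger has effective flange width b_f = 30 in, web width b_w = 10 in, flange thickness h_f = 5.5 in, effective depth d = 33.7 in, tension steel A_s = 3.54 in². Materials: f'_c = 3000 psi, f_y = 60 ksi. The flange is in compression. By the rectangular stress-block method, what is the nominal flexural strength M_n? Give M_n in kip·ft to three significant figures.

M_n ≈ 572 kip·ft

Tension: T = A_s f_y = 3.54 × 60 = 212.4 kips.
Try a within the flange: a = T/(0.85 f'_c b_f) = 212.4/(0.85 × 3 × 30) = 2.776 in.
Since a = 2.776 ≤ h_f = 5.5 in, the stress block lies entirely in the flange; analyse as a rectangular beam of width b_f.
M_n = T(d − a/2) = 212.4 × (33.7 − 1.388) = 6863.1 kip·in.
M_n = 6863.1/12 = 571.93 kip·ft.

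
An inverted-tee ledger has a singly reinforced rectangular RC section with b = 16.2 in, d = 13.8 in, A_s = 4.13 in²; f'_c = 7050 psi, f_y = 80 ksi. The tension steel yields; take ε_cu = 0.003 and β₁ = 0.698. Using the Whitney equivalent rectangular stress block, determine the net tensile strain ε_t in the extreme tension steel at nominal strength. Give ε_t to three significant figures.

ε_t ≈ 0.00549

a = A_s f_y/(0.85 f'_c b) = 3.403 in.
β₁ = 0.698, so c = a/β₁ = 3.403/0.698 = 4.875 in.
From the linear strain diagram with ε_cu = 0.003: ε_t = 0.003 (d − c)/c = 0.003 × (13.8 − 4.875)/4.875 = 0.00549.
Since ε_t ≥ 0.005, the section is tension-controlled.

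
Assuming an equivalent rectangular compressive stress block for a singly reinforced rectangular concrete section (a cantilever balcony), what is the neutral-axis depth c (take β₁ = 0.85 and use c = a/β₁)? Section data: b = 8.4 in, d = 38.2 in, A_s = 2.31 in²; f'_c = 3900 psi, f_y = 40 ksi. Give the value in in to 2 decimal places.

c ≈ 3.90 in

T = A_s f_y = 2.31 × 40 = 92.4 kips.
a = T/(0.85 f'_c b) = 92.4/(0.85 × 3.9 × 8.4) = 3.3183 in.
With β₁ = 0.85, c = a/β₁ = 3.3183/0.85 = 3.90 in.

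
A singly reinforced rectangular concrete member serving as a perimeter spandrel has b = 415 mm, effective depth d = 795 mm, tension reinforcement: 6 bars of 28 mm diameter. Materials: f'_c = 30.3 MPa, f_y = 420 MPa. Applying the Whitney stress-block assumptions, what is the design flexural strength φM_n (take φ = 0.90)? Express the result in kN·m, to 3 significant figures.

A_s = 6 × 616 = 3696 mm².
T = A_s f_y = 3696 × 420 = 1552320 N = 1552.32 kN.
From C = T: a = T/(0.85 f'_c b) = 1552320/(0.85 × 30.3 × 415) = 145.24 mm.
M_n = T(d − a/2) = 1552.32 kN × (795 − 72.62) mm = 1121.36 kN·m.
φM_n = 0.90 × 1121.36 = 1009.22 kN·m.

φM_n ≈ 1010 kN·m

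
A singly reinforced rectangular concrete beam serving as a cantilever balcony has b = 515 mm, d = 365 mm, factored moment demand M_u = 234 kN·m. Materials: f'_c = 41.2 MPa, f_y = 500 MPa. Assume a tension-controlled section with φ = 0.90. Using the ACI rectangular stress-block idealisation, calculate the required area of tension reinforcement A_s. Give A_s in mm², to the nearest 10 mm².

M_n = M_u/φ = 234/0.90 = 260 kN·m.
With M_n = 0.85 f'_c a b (d − a/2), solve the quadratic for a:
a = d − √(d² − 2M_n/(0.85 f'_c b)) = 365 − √(365² − 2 × 260×10⁶/(0.85 × 41.2 × 515)) = 41.90 mm.
A_s = 0.85 f'_c a b / f_y = 0.85 × 41.2 × 41.90 × 515 / 500 = 1511.4 mm².

A_s ≈ 1510 mm²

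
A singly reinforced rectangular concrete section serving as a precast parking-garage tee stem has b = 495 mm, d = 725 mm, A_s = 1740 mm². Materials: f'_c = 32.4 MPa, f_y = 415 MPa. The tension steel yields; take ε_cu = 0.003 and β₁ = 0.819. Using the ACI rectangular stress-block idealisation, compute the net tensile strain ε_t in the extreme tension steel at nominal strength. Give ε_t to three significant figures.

a = A_s f_y/(0.85 f'_c b) = 52.97 mm.
β₁ = 0.819, so c = a/β₁ = 52.97/0.819 = 64.68 mm.
From the linear strain diagram with ε_cu = 0.003: ε_t = 0.003 (d − c)/c = 0.003 × (725 − 64.68)/64.68 = 0.0306.
Since ε_t ≥ 0.005, the section is tension-controlled.

ε_t ≈ 0.0306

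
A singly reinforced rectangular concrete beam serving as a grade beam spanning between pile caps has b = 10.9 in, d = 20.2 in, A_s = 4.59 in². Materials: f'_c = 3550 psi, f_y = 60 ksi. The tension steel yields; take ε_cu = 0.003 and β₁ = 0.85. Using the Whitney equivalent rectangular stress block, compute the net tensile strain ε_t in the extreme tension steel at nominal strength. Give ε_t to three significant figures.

a = A_s f_y/(0.85 f'_c b) = 8.373 in.
β₁ = 0.85, so c = a/β₁ = 8.373/0.85 = 9.851 in.
From the linear strain diagram with ε_cu = 0.003: ε_t = 0.003 (d − c)/c = 0.003 × (20.2 − 9.851)/9.851 = 0.00315.
ε_t < 0.004 — the section is over-reinforced for flexure under ACI limits.

ε_t ≈ 0.00315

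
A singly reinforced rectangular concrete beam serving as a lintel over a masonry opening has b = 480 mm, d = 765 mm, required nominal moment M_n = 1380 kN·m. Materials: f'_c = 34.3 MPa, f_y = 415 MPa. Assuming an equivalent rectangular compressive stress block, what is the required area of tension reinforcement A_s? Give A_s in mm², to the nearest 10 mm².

With M_n = 0.85 f'_c a b (d − a/2), solve the quadratic for a:
a = d − √(d² − 2M_n/(0.85 f'_c b)) = 765 − √(765² − 2 × 1380×10⁶/(0.85 × 34.3 × 480)) = 142.10 mm.
A_s = 0.85 f'_c a b / f_y = 0.85 × 34.3 × 142.10 × 480 / 415 = 4791.8 mm².

A_s ≈ 4790 mm²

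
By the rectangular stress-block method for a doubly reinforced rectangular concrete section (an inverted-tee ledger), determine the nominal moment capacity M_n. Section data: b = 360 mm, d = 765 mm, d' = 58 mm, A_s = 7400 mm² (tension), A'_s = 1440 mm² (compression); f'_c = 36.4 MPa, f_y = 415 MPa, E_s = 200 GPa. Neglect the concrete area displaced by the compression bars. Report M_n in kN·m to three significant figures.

Assume both tension and compression steel yield.
Net tension couple steel: A_s − A'_s = 5960 mm².
a = (A_s − A'_s) f_y / (0.85 f'_c b) = 2473400/(0.85 × 36.4 × 360) = 222.06 mm.
c = a/β₁ = 222.06/0.79 = 281.09 mm; ε'_s = 0.003(c − d')/c = 0.0024 ≥ f_y/E_s = 0.0021, so compression steel does yield.
M_n = (A_s − A'_s) f_y (d − a/2) + A'_s f_y (d − d') = [2473400 × (765 − 111.03) + 597600 × (765 − 58)] × 10⁻⁶ = 1617.53 + 422.50 = 2040.03 kN·m.

M_n ≈ 2040 kN·m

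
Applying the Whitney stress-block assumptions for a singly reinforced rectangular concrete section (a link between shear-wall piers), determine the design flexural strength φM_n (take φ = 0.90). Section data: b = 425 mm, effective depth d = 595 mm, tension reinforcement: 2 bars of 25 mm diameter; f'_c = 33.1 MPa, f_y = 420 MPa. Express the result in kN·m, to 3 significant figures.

φM_n ≈ 214 kN·m

A_s = 2 × 491 = 982 mm².
T = A_s f_y = 982 × 420 = 412440 N = 412.44 kN.
From C = T: a = T/(0.85 f'_c b) = 412440/(0.85 × 33.1 × 425) = 34.49 mm.
M_n = T(d − a/2) = 412.44 kN × (595 − 17.245) mm = 238.29 kN·m.
φM_n = 0.90 × 238.29 = 214.46 kN·m.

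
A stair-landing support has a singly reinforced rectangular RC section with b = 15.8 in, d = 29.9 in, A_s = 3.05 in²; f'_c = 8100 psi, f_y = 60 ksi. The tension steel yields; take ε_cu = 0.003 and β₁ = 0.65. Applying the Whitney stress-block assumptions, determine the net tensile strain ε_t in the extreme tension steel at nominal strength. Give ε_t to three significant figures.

ε_t ≈ 0.0317

a = A_s f_y/(0.85 f'_c b) = 1.682 in.
β₁ = 0.65, so c = a/β₁ = 1.682/0.65 = 2.588 in.
From the linear strain diagram with ε_cu = 0.003: ε_t = 0.003 (d − c)/c = 0.003 × (29.9 − 2.588)/2.588 = 0.0317.
Since ε_t ≥ 0.005, the section is tension-controlled.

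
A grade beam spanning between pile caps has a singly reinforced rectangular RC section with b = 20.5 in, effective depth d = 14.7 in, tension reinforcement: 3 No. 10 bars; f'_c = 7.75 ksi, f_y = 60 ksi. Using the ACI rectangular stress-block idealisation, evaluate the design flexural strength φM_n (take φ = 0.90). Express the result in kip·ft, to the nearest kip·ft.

A_s = 3 × 1.27 = 3.81 in².
T = A_s f_y = 3.81 × 60 = 228.6 kips.
a = T/(0.85 f'_c b) = 228.6/(0.85 × 7.75 × 20.5) = 1.693 in.
M_n = T(d − a/2) = 228.6 × (14.7 − 0.8465) = 3166.9 kip·in = 3166.9/12 = 263.91 kip·ft.
φM_n = 0.90 × 263.91 = 237.52 kip·ft.

φM_n ≈ 238 kip·ft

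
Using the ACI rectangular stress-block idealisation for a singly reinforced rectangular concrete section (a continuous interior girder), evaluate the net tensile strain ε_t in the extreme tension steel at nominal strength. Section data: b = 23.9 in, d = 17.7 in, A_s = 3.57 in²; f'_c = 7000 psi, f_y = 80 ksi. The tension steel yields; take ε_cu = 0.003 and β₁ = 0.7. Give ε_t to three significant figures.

ε_t ≈ 0.0155

a = A_s f_y/(0.85 f'_c b) = 2.008 in.
β₁ = 0.7, so c = a/β₁ = 2.008/0.7 = 2.869 in.
From the linear strain diagram with ε_cu = 0.003: ε_t = 0.003 (d − c)/c = 0.003 × (17.7 − 2.869)/2.869 = 0.0155.
Since ε_t ≥ 0.005, the section is tension-controlled.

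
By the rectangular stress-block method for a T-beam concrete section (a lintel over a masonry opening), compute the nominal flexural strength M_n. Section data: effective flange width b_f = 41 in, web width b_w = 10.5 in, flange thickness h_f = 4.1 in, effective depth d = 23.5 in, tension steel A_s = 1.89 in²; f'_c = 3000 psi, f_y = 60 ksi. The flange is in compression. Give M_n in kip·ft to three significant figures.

M_n ≈ 217 kip·ft

Tension: T = A_s f_y = 1.89 × 60 = 113.4 kips.
Try a within the flange: a = T/(0.85 f'_c b_f) = 113.4/(0.85 × 3 × 41) = 1.085 in.
Since a = 1.085 ≤ h_f = 4.1 in, the stress block lies entirely in the flange; analyse as a rectangular beam of width b_f.
M_n = T(d − a/2) = 113.4 × (23.5 − 0.5425) = 2603.4 kip·in.
M_n = 2603.4/12 = 216.95 kip·ft.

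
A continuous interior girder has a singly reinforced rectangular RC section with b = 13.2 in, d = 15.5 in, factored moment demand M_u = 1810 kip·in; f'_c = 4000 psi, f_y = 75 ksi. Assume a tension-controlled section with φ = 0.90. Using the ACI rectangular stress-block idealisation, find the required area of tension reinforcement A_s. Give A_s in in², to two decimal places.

A_s ≈ 1.93 in²

M_n = M_u/φ = 1810/0.90 = 2011.11 kip·in.
From M_n = 0.85 f'_c a b (d − a/2):
a = d − √(d² − 2M_n/(0.85 f'_c b)) = 15.5 − √(15.5² − 2 × 2011.11/(0.85 × 4 × 13.2)) = 3.227 in.
A_s = 0.85 f'_c a b / f_y = 0.85 × 4 × 3.227 × 13.2 / 75 = 1.931 in².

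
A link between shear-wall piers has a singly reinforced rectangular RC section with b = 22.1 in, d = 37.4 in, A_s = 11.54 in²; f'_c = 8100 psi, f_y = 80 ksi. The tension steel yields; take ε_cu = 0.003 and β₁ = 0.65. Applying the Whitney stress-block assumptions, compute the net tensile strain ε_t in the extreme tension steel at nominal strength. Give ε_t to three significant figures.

ε_t ≈ 0.00902

a = A_s f_y/(0.85 f'_c b) = 6.067 in.
β₁ = 0.65, so c = a/β₁ = 6.067/0.65 = 9.334 in.
From the linear strain diagram with ε_cu = 0.003: ε_t = 0.003 (d − c)/c = 0.003 × (37.4 − 9.334)/9.334 = 0.00902.
Since ε_t ≥ 0.005, the section is tension-controlled.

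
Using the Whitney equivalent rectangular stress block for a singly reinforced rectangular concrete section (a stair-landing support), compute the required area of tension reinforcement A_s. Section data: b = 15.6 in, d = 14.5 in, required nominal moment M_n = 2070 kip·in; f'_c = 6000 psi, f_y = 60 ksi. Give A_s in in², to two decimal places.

A_s ≈ 2.55 in²

From M_n = 0.85 f'_c a b (d − a/2):
a = d − √(d² − 2M_n/(0.85 f'_c b)) = 14.5 − √(14.5² − 2 × 2070/(0.85 × 6 × 15.6)) = 1.922 in.
A_s = 0.85 f'_c a b / f_y = 0.85 × 6 × 1.922 × 15.6 / 60 = 2.549 in².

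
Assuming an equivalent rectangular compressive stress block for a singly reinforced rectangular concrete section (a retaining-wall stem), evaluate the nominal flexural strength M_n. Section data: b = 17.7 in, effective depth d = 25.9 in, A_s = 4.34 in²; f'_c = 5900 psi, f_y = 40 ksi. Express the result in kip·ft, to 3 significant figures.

T = A_s f_y = 4.34 × 40 = 173.6 kips.
a = T/(0.85 f'_c b) = 173.6/(0.85 × 5.9 × 17.7) = 1.956 in.
M_n = T(d − a/2) = 173.6 × (25.9 − 0.978) = 4326.5 kip·in = 4326.5/12 = 360.54 kip·ft.

M_n ≈ 361 kip·ft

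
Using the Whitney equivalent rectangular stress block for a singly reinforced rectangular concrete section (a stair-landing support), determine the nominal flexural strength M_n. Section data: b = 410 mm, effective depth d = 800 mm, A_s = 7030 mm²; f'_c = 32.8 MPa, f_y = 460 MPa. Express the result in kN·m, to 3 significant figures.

M_n ≈ 2130 kN·m

T = A_s f_y = 7030 × 460 = 3233800 N = 3233.8 kN.
From C = T: a = T/(0.85 f'_c b) = 3233800/(0.85 × 32.8 × 410) = 282.90 mm.
M_n = T(d − a/2) = 3233.8 kN × (800 − 141.45) mm = 2129.62 kN·m.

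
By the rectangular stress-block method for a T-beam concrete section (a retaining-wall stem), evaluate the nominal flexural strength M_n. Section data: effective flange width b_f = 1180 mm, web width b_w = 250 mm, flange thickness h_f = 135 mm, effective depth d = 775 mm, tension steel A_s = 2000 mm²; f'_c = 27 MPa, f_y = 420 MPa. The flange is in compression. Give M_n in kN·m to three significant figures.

Tension: T = A_s f_y = 2000 × 420 = 840000 N.
Try a within the flange: a = T/(0.85 f'_c b_f) = 840000/(0.85 × 27 × 1180) = 31.02 mm.
Since a = 31.02 ≤ h_f = 135 mm, the stress block lies entirely in the flange; analyse as a rectangular beam of width b_f.
M_n = T(d − a/2) = 840000 × (775 − 15.51) = 637.97 × 10⁶ N·mm.
M_n = 637.97 kN·m.

M_n ≈ 638 kN·m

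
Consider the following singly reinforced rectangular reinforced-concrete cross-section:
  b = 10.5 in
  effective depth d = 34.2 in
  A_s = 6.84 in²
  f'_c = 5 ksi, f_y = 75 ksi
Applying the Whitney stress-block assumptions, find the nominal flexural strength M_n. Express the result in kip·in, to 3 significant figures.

M_n ≈ 14600 kip·in

T = A_s f_y = 6.84 × 75 = 513 kips.
a = T/(0.85 f'_c b) = 513/(0.85 × 5 × 10.5) = 11.496 in.
M_n = T(d − a/2) = 513 × (34.2 − 5.748) = 14595.9 kip·in.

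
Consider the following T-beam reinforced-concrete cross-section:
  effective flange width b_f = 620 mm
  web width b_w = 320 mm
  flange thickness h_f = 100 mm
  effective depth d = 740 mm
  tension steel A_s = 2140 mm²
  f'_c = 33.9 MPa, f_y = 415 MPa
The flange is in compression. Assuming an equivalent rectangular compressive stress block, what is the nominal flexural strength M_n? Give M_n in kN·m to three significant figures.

M_n ≈ 635 kN·m

Tension: T = A_s f_y = 2140 × 415 = 888100 N.
Try a within the flange: a = T/(0.85 f'_c b_f) = 888100/(0.85 × 33.9 × 620) = 49.71 mm.
Since a = 49.71 ≤ h_f = 100 mm, the stress block lies entirely in the flange; analyse as a rectangular beam of width b_f.
M_n = T(d − a/2) = 888100 × (740 − 24.855) = 635.12 × 10⁶ N·mm.
M_n = 635.12 kN·m.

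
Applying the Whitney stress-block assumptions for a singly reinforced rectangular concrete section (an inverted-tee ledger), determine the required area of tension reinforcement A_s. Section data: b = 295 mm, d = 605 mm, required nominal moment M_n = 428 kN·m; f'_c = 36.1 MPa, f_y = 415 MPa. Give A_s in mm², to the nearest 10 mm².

A_s ≈ 1830 mm²

With M_n = 0.85 f'_c a b (d − a/2), solve the quadratic for a:
a = d − √(d² − 2M_n/(0.85 f'_c b)) = 605 − √(605² − 2 × 428×10⁶/(0.85 × 36.1 × 295)) = 83.98 mm.
A_s = 0.85 f'_c a b / f_y = 0.85 × 36.1 × 83.98 × 295 / 415 = 1831.8 mm².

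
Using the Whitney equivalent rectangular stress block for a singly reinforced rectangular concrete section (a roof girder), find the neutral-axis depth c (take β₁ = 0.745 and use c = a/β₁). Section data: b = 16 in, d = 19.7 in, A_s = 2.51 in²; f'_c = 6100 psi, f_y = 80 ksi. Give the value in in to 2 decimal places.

T = A_s f_y = 2.51 × 80 = 200.8 kips.
a = T/(0.85 f'_c b) = 200.8/(0.85 × 6.1 × 16) = 2.4204 in.
With β₁ = 0.745, c = a/β₁ = 2.4204/0.745 = 3.25 in.

c ≈ 3.25 in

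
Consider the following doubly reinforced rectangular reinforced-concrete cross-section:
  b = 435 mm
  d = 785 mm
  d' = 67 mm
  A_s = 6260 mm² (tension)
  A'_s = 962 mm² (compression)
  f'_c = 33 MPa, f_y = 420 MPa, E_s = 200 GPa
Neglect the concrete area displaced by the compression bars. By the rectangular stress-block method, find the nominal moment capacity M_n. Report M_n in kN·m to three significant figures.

Assume both tension and compression steel yield.
Net tension couple steel: A_s − A'_s = 5298 mm².
a = (A_s − A'_s) f_y / (0.85 f'_c b) = 2225160/(0.85 × 33 × 435) = 182.36 mm.
c = a/β₁ = 182.36/0.814 = 224.03 mm; ε'_s = 0.003(c − d')/c = 0.0021 ≥ f_y/E_s = 0.0021, so compression steel does yield.
M_n = (A_s − A'_s) f_y (d − a/2) + A'_s f_y (d − d') = [2225160 × (785 − 91.18) + 404040 × (785 − 67)] × 10⁻⁶ = 1543.86 + 290.10 = 1833.96 kN·m.

M_n ≈ 1830 kN·m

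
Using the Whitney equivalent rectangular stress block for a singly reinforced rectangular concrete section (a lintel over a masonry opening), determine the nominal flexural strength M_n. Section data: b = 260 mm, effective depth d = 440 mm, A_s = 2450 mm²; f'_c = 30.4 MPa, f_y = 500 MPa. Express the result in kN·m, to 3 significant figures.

M_n ≈ 427 kN·m

T = A_s f_y = 2450 × 500 = 1225000 N = 1225 kN.
From C = T: a = T/(0.85 f'_c b) = 1225000/(0.85 × 30.4 × 260) = 182.34 mm.
M_n = T(d − a/2) = 1225 kN × (440 − 91.17) mm = 427.32 kN·m.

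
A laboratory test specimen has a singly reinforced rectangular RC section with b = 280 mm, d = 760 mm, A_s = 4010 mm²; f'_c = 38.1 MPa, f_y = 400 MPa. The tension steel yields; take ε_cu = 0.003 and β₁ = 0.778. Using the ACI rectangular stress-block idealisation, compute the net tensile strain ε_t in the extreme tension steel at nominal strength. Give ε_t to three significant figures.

a = A_s f_y/(0.85 f'_c b) = 176.89 mm.
β₁ = 0.778, so c = a/β₁ = 176.89/0.778 = 227.37 mm.
From the linear strain diagram with ε_cu = 0.003: ε_t = 0.003 (d − c)/c = 0.003 × (760 − 227.37)/227.37 = 0.00703.
Since ε_t ≥ 0.005, the section is tension-controlled.

ε_t ≈ 0.00703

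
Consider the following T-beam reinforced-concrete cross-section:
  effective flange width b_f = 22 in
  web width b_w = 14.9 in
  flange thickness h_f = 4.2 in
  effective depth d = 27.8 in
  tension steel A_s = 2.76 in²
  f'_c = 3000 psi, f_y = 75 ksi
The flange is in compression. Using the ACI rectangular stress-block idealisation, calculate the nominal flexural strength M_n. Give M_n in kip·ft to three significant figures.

Tension: T = A_s f_y = 2.76 × 75 = 207 kips.
Try a within the flange: a = T/(0.85 f'_c b_f) = 207/(0.85 × 3 × 22) = 3.690 in.
Since a = 3.690 ≤ h_f = 4.2 in, the stress block lies entirely in the flange; analyse as a rectangular beam of width b_f.
M_n = T(d − a/2) = 207 × (27.8 − 1.845) = 5372.7 kip·in.
M_n = 5372.7/12 = 447.73 kip·ft.

M_n ≈ 448 kip·ft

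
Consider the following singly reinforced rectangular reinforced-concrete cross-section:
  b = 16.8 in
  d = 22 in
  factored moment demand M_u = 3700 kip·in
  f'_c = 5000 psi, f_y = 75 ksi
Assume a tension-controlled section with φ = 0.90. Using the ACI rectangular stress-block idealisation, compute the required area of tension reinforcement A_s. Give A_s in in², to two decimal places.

A_s ≈ 2.66 in²

M_n = M_u/φ = 3700/0.90 = 4111.11 kip·in.
From M_n = 0.85 f'_c a b (d − a/2):
a = d − √(d² − 2M_n/(0.85 f'_c b)) = 22 − √(22² − 2 × 4111.11/(0.85 × 5 × 16.8)) = 2.795 in.
A_s = 0.85 f'_c a b / f_y = 0.85 × 5 × 2.795 × 16.8 / 75 = 2.661 in².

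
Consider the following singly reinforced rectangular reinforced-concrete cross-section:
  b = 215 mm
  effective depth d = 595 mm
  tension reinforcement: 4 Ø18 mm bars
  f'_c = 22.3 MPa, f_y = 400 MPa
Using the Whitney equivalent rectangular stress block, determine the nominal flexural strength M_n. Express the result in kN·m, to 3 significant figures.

A_s = 4 × 254 = 1016 mm².
T = A_s f_y = 1016 × 400 = 406400 N = 406.4 kN.
From C = T: a = T/(0.85 f'_c b) = 406400/(0.85 × 22.3 × 215) = 99.72 mm.
M_n = T(d − a/2) = 406.4 kN × (595 − 49.86) mm = 221.54 kN·m.

M_n ≈ 222 kN·m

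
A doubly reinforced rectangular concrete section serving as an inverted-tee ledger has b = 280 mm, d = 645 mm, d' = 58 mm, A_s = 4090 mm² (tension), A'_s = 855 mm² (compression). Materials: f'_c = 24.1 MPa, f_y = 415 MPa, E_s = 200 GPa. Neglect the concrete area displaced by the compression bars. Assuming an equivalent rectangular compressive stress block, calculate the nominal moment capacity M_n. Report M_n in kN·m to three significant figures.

M_n ≈ 917 kN·m

Assume both tension and compression steel yield.
Net tension couple steel: A_s − A'_s = 3235 mm².
a = (A_s − A'_s) f_y / (0.85 f'_c b) = 1342525/(0.85 × 24.1 × 280) = 234.06 mm.
c = a/β₁ = 234.06/0.85 = 275.36 mm; ε'_s = 0.003(c − d')/c = 0.0024 ≥ f_y/E_s = 0.0021, so compression steel does yield.
M_n = (A_s − A'_s) f_y (d − a/2) + A'_s f_y (d − d') = [1342525 × (645 − 117.03) + 354825 × (645 − 58)] × 10⁻⁶ = 708.81 + 208.28 = 917.09 kN·m.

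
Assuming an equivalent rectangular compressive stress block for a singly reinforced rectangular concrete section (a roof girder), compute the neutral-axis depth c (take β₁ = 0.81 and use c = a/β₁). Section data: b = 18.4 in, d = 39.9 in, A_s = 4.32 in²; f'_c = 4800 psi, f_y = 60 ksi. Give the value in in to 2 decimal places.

c ≈ 4.26 in

T = A_s f_y = 4.32 × 60 = 259.2 kips.
a = T/(0.85 f'_c b) = 259.2/(0.85 × 4.8 × 18.4) = 3.4527 in.
With β₁ = 0.81, c = a/β₁ = 3.4527/0.81 = 4.26 in.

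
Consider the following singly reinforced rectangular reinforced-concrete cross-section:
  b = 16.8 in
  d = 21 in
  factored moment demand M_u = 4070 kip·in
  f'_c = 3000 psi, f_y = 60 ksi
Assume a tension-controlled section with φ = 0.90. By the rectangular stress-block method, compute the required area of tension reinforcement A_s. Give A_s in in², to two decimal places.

A_s ≈ 4.17 in²

M_n = M_u/φ = 4070/0.90 = 4522.22 kip·in.
From M_n = 0.85 f'_c a b (d − a/2):
a = d − √(d² − 2M_n/(0.85 f'_c b)) = 21 − √(21² − 2 × 4522.22/(0.85 × 3 × 16.8)) = 5.838 in.
A_s = 0.85 f'_c a b / f_y = 0.85 × 3 × 5.838 × 16.8 / 60 = 4.168 in².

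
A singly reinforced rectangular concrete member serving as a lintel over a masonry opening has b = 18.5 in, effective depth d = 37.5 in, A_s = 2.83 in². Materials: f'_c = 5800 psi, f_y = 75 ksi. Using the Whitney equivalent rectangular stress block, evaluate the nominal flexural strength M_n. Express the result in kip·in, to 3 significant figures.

M_n ≈ 7710 kip·in

T = A_s f_y = 2.83 × 75 = 212.25 kips.
a = T/(0.85 f'_c b) = 212.25/(0.85 × 5.8 × 18.5) = 2.327 in.
M_n = T(d − a/2) = 212.25 × (37.5 − 1.1635) = 7712.4 kip·in.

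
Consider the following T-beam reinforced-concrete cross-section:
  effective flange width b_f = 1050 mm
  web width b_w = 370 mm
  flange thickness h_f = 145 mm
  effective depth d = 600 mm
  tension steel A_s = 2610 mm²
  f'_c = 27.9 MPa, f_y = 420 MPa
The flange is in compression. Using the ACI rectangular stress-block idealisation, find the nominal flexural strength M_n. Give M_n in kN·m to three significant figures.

M_n ≈ 634 kN·m

Tension: T = A_s f_y = 2610 × 420 = 1096200 N.
Try a within the flange: a = T/(0.85 f'_c b_f) = 1096200/(0.85 × 27.9 × 1050) = 44.02 mm.
Since a = 44.02 ≤ h_f = 145 mm, the stress block lies entirely in the flange; analyse as a rectangular beam of width b_f.
M_n = T(d − a/2) = 1096200 × (600 − 22.01) = 633.59 × 10⁶ N·mm.
M_n = 633.59 kN·m.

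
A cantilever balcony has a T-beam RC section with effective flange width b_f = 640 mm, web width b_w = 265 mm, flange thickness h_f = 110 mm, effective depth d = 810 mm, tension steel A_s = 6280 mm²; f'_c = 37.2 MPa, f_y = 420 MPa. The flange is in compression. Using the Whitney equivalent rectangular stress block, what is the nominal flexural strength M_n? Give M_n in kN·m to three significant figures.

Tension: T = A_s f_y = 6280 × 420 = 2637600 N.
Try a within the flange: a = T/(0.85 f'_c b_f) = 2637600/(0.85 × 37.2 × 640) = 130.34 mm.
a = 130.34 > h_f = 110 mm: the block extends into the web. Split into flange-overhang and web parts.
C_f = 0.85 f'_c (b_f − b_w) h_f = 0.85 × 37.2 × (640 − 265) × 110 = 1304325 N.
Remaining web compression depth: a_w = (T − C_f)/(0.85 f'_c b_w) = (2637600 − 1304325)/(0.85 × 37.2 × 265) = 159.12 mm.
M_n = C_f(d − h_f/2) + (T − C_f)(d − a_w/2) = 1304325 × (810 − 55) + 1333275 × (810 − 79.56) = 984.77 + 973.88 = 1958.65 × 10⁶ N·mm.
M_n = 1958.65 kN·m.

M_n ≈ 1960 kN·m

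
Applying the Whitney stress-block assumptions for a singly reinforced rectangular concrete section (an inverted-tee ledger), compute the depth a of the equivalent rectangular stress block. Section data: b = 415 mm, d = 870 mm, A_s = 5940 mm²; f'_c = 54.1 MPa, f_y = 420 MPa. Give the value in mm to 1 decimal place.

a ≈ 130.7 mm

T = A_s f_y = 5940 × 420 = 2494800 N = 2494.8 kN.
Setting C = 0.85 f'_c a b equal to T: a = 2494800/(0.85 × 54.1 × 415) = 130.7 mm.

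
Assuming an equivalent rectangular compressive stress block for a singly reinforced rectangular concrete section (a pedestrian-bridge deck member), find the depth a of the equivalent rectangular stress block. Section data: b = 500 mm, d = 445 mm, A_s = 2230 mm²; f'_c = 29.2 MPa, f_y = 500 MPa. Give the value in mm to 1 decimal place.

T = A_s f_y = 2230 × 500 = 1115000 N = 1115 kN.
Setting C = 0.85 f'_c a b equal to T: a = 1115000/(0.85 × 29.2 × 500) = 89.8 mm.

a ≈ 89.8 mm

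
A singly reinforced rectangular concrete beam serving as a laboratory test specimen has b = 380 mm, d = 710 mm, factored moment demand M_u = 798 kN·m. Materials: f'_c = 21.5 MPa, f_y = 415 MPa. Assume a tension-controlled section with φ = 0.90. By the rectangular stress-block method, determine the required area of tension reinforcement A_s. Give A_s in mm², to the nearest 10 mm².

A_s ≈ 3540 mm²

M_n = M_u/φ = 798/0.90 = 886.667 kN·m.
With M_n = 0.85 f'_c a b (d − a/2), solve the quadratic for a:
a = d − √(d² − 2M_n/(0.85 f'_c b)) = 710 − √(710² − 2 × 886.667×10⁶/(0.85 × 21.5 × 380)) = 211.26 mm.
A_s = 0.85 f'_c a b / f_y = 0.85 × 21.5 × 211.26 × 380 / 415 = 3535.2 mm².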